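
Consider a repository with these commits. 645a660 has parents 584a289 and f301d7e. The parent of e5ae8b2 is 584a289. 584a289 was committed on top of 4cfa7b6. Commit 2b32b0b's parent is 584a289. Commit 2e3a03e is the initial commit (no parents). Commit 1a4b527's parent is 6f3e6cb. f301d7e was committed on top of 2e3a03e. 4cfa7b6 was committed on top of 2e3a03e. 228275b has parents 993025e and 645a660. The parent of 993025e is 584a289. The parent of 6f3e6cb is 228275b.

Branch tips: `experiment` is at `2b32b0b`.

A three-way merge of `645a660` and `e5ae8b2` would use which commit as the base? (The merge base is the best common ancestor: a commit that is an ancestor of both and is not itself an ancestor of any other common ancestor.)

Ancestors of 645a660: {2e3a03e, 4cfa7b6, 584a289, 645a660, f301d7e}.
Ancestors of e5ae8b2: {2e3a03e, 4cfa7b6, 584a289, e5ae8b2}.
Common ancestors: {2e3a03e, 4cfa7b6, 584a289}.
Among these, 584a289 is not an ancestor of any other common ancestor — it is the merge base.

584a289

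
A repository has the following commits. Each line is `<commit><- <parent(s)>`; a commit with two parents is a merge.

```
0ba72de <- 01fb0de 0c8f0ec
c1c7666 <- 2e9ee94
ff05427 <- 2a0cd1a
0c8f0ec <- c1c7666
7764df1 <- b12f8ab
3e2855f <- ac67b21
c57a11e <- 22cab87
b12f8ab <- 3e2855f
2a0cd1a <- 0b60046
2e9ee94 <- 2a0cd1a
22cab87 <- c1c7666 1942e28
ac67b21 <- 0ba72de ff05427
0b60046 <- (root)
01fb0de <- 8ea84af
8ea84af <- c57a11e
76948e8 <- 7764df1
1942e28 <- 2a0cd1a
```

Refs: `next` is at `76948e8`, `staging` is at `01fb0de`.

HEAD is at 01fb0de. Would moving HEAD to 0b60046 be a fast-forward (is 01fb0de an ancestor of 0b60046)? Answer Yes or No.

A fast-forward from 01fb0de to 0b60046 is possible iff 01fb0de is an ancestor of 0b60046.
Ancestors of 0b60046: {0b60046}.
01fb0de is not among them, so fast-forward is not possible.

No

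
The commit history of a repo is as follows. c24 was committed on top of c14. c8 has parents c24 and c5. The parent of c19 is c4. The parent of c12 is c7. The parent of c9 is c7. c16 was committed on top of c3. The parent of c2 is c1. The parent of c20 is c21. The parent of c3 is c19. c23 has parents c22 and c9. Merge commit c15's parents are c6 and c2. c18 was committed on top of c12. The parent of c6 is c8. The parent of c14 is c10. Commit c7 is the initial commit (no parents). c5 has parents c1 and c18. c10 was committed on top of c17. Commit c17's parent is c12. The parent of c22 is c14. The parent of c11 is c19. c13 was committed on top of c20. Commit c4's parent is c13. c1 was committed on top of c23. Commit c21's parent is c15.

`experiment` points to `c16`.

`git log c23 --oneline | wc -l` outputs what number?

Walking parent pointers from c23: reachable set = {c10, c12, c14, c17, c22, c23, c7, c9}.
That is 8 commits.

8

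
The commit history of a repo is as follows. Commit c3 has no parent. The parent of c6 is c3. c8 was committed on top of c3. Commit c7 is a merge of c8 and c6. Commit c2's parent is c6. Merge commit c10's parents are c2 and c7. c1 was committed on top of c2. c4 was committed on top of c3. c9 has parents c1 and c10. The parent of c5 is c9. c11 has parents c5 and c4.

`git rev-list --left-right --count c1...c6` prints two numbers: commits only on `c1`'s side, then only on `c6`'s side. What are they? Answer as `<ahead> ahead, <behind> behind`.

2 ahead, 0 behind

Reachable from c1: {c1, c2, c3, c6}.
Reachable from c6: {c3, c6}.
Only in c1's history (ahead): {c1, c2} — 2.
Only in c6's history (behind): {} — 0.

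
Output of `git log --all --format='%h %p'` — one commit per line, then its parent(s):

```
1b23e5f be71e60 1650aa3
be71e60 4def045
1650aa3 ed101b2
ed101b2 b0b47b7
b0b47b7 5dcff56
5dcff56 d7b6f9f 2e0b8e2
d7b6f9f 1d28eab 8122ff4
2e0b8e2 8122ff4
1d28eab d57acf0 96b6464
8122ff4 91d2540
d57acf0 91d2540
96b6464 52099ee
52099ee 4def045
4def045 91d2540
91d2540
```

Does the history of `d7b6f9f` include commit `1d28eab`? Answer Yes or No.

Yes

Ancestors of d7b6f9f (commits reachable by following parents): {1d28eab, 4def045, 52099ee, 8122ff4, 91d2540, 96b6464, d57acf0, d7b6f9f}.
1d28eab is in that set, so it is an ancestor of d7b6f9f.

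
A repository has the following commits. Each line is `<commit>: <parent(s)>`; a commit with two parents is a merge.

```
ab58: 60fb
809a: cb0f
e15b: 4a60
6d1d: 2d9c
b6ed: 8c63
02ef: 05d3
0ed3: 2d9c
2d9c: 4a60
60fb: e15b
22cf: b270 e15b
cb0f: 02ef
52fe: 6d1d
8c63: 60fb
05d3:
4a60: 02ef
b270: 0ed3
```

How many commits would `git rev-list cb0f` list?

Walking parent pointers from cb0f: reachable set = {02ef, 05d3, cb0f}.
That is 3 commits.

3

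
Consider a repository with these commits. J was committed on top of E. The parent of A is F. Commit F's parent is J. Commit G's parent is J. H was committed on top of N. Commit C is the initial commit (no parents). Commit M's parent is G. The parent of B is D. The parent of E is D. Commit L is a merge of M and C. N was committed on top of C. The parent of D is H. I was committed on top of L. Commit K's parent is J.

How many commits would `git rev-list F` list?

7

Walking parent pointers from F: reachable set = {C, D, E, F, H, J, N}.
That is 7 commits.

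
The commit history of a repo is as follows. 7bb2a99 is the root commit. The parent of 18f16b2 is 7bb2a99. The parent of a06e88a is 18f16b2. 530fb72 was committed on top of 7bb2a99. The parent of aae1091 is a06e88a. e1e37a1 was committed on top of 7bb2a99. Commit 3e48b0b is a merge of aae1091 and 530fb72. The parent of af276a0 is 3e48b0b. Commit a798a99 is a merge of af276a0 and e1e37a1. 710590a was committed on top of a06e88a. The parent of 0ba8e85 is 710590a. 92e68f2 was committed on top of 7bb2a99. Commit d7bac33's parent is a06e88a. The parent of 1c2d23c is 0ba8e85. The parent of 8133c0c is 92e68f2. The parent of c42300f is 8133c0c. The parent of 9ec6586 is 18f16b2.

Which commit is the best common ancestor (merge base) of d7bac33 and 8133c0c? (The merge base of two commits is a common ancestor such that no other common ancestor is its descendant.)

Ancestors of d7bac33: {18f16b2, 7bb2a99, a06e88a, d7bac33}.
Ancestors of 8133c0c: {7bb2a99, 8133c0c, 92e68f2}.
Common ancestors: {7bb2a99}.
The only common ancestor is 7bb2a99, so it is the merge base.

7bb2a99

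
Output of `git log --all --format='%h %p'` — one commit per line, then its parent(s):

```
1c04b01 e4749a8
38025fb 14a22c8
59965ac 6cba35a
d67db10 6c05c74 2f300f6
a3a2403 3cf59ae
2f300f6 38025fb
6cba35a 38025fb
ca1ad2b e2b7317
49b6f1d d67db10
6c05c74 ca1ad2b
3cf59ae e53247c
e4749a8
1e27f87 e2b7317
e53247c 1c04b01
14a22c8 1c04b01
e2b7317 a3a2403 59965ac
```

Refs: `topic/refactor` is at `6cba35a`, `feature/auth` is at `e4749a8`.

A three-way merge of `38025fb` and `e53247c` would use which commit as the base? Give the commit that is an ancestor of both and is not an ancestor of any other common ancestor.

1c04b01

Ancestors of 38025fb: {14a22c8, 1c04b01, 38025fb, e4749a8}.
Ancestors of e53247c: {1c04b01, e4749a8, e53247c}.
Common ancestors: {1c04b01, e4749a8}.
Among these, 1c04b01 is not an ancestor of any other common ancestor — it is the merge base.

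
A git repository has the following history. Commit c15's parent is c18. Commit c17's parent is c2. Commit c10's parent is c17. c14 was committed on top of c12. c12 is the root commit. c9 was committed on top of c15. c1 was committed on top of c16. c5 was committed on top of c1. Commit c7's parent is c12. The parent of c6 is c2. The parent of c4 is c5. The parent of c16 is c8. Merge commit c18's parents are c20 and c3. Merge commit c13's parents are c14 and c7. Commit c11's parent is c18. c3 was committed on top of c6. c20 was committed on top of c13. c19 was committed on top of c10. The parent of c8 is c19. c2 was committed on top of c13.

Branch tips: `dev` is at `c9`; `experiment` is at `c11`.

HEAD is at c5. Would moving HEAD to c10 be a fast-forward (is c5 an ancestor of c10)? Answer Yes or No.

A fast-forward from c5 to c10 is possible iff c5 is an ancestor of c10.
Ancestors of c10: {c10, c12, c13, c14, c17, c2, c7}.
c5 is not among them, so fast-forward is not possible.

No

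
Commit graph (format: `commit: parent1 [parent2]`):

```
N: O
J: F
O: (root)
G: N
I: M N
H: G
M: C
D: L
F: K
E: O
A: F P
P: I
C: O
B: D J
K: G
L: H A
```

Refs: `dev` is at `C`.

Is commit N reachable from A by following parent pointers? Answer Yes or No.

Ancestors of A (commits reachable by following parents): {A, C, F, G, I, K, M, N, O, P}.
N is in that set, so it is an ancestor of A.

Yes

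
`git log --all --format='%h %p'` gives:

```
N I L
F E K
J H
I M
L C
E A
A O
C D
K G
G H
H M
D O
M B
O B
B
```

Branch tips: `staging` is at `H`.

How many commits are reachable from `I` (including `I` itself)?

3

Walking parent pointers from I: reachable set = {B, I, M}.
That is 3 commits.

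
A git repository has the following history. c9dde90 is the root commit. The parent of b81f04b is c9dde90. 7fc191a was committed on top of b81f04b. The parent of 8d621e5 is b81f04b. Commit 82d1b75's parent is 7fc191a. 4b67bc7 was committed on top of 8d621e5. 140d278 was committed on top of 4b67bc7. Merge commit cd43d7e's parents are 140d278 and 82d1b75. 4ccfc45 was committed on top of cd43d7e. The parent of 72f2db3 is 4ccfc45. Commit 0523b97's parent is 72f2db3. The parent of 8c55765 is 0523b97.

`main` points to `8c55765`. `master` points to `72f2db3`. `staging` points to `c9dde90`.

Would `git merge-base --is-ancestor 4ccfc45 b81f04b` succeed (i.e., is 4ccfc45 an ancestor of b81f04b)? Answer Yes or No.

Ancestors of b81f04b: {b81f04b, c9dde90}.
4ccfc45 is not in that set, so it is not an ancestor of b81f04b.

No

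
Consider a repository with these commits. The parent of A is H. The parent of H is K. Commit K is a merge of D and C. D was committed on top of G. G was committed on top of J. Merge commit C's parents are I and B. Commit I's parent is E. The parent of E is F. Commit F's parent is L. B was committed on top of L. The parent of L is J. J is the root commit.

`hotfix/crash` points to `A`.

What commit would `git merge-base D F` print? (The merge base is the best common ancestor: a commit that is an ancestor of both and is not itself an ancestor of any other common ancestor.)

J

Ancestors of D: {D, G, J}.
Ancestors of F: {F, J, L}.
Common ancestors: {J}.
The only common ancestor is J, so it is the merge base.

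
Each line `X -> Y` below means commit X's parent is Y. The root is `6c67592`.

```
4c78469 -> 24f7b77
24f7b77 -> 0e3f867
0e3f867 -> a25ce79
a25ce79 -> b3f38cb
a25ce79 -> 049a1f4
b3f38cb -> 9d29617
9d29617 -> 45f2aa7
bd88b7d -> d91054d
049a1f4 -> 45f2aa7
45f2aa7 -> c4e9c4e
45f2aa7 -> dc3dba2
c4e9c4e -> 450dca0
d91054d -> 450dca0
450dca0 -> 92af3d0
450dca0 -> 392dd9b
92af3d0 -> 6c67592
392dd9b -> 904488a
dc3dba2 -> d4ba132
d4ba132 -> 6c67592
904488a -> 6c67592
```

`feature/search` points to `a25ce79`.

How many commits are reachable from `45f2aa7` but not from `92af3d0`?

7

Reachable from 45f2aa7: {392dd9b, 450dca0, 45f2aa7, 6c67592, 904488a, 92af3d0, c4e9c4e, d4ba132, dc3dba2}.
Reachable from 92af3d0: {6c67592, 92af3d0}.
In 45f2aa7's history but not 92af3d0's: {392dd9b, 450dca0, 45f2aa7, 904488a, c4e9c4e, d4ba132, dc3dba2} — 7 commits.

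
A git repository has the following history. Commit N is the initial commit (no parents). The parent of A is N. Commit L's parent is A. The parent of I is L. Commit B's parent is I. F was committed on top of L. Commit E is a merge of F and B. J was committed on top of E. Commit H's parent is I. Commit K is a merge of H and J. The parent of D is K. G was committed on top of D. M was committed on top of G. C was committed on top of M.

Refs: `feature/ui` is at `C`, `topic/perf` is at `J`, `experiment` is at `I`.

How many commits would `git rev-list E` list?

Walking parent pointers from E: reachable set = {A, B, E, F, I, L, N}.
That is 7 commits.

7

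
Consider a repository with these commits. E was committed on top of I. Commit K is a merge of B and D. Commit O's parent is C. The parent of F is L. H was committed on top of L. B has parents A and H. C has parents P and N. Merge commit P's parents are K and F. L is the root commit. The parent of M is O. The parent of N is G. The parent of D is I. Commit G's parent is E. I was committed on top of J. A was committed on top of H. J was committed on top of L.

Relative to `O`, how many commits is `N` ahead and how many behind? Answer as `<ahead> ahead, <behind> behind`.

0 ahead, 9 behind

Reachable from N: {E, G, I, J, L, N}.
Reachable from O: {A, B, C, D, E, F, G, H, I, J, K, L, N, O, P}.
Only in N's history (ahead): {} — 0.
Only in O's history (behind): {A, B, C, D, F, H, K, O, P} — 9.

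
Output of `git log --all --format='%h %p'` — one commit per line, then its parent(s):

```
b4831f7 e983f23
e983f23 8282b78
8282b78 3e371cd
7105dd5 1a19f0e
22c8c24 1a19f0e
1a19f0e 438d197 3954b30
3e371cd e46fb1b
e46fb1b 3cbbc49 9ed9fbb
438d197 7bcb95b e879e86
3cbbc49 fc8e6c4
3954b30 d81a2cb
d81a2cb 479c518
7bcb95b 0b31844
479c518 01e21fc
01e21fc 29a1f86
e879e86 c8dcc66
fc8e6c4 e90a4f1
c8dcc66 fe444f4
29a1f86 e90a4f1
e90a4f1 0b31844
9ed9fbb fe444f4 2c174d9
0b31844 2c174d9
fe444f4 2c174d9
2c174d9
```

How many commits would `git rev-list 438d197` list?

Walking parent pointers from 438d197: reachable set = {0b31844, 2c174d9, 438d197, 7bcb95b, c8dcc66, e879e86, fe444f4}.
That is 7 commits.

7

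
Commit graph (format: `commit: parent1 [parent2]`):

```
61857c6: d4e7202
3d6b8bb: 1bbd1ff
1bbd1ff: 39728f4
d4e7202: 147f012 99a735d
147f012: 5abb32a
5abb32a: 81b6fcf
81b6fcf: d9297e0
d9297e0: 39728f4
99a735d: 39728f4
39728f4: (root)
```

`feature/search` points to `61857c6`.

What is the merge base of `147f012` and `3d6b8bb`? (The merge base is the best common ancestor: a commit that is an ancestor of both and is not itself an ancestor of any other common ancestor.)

Ancestors of 147f012: {147f012, 39728f4, 5abb32a, 81b6fcf, d9297e0}.
Ancestors of 3d6b8bb: {1bbd1ff, 39728f4, 3d6b8bb}.
Common ancestors: {39728f4}.
The only common ancestor is 39728f4, so it is the merge base.

39728f4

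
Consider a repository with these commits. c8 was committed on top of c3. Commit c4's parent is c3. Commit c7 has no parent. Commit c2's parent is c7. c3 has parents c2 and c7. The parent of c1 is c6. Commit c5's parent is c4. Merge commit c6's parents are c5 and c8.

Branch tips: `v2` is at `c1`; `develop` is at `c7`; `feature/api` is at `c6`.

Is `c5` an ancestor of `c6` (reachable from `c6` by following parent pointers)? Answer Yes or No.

Ancestors of c6 (commits reachable by following parents): {c2, c3, c4, c5, c6, c7, c8}.
c5 is in that set, so it is an ancestor of c6.

Yes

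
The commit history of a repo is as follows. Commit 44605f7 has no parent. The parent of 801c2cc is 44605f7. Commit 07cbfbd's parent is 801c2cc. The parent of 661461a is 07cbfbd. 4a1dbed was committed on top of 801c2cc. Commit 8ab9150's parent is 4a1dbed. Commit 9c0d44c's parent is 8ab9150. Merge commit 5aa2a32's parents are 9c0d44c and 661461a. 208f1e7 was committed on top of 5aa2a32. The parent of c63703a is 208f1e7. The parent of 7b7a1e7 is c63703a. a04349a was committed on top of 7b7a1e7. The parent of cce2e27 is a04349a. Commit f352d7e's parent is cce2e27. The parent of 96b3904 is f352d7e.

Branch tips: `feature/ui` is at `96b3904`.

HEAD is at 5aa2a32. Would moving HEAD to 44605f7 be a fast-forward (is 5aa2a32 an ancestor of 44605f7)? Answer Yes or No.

A fast-forward from 5aa2a32 to 44605f7 is possible iff 5aa2a32 is an ancestor of 44605f7.
Ancestors of 44605f7: {44605f7}.
5aa2a32 is not among them, so fast-forward is not possible.

No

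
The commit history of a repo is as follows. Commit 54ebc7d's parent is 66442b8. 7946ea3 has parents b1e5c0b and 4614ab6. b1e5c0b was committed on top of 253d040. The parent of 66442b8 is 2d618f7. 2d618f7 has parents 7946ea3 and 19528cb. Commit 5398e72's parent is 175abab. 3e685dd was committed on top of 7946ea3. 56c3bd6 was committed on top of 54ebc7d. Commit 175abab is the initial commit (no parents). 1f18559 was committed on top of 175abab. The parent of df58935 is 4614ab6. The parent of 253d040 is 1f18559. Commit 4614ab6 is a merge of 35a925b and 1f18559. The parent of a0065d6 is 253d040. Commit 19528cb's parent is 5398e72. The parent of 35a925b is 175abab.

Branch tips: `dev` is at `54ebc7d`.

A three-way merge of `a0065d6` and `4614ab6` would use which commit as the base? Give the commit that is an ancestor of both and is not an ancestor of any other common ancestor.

1f18559

Ancestors of a0065d6: {175abab, 1f18559, 253d040, a0065d6}.
Ancestors of 4614ab6: {175abab, 1f18559, 35a925b, 4614ab6}.
Common ancestors: {175abab, 1f18559}.
Among these, 1f18559 is not an ancestor of any other common ancestor — it is the merge base.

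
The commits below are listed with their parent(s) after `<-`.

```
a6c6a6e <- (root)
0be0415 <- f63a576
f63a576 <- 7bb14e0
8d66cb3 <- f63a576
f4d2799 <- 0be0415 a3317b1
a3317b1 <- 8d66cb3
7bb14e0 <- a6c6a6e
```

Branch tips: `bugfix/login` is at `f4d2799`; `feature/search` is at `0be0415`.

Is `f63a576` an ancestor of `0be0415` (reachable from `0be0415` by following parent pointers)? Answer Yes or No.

Yes

Ancestors of 0be0415 (commits reachable by following parents): {0be0415, 7bb14e0, a6c6a6e, f63a576}.
f63a576 is in that set, so it is an ancestor of 0be0415.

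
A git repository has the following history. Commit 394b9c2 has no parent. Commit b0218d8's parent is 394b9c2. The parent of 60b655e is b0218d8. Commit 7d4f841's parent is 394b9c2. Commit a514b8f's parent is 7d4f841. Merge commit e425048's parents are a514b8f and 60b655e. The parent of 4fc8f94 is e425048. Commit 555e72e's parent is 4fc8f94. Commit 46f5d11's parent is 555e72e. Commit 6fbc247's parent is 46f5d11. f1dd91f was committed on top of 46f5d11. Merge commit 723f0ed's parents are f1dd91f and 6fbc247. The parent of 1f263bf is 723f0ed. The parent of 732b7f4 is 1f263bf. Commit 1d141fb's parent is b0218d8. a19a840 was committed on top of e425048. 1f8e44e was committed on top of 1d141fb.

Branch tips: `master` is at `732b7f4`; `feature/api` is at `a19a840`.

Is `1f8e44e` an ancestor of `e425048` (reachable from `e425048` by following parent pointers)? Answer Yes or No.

Ancestors of e425048: {394b9c2, 60b655e, 7d4f841, a514b8f, b0218d8, e425048}.
1f8e44e is not in that set, so it is not an ancestor of e425048.

No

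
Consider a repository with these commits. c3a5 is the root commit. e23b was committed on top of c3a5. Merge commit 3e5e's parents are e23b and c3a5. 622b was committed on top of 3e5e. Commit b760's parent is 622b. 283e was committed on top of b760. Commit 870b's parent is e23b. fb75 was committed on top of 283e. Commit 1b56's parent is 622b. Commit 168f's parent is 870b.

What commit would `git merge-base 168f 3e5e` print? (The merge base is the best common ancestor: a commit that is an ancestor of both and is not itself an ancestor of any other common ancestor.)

Ancestors of 168f: {168f, 870b, c3a5, e23b}.
Ancestors of 3e5e: {3e5e, c3a5, e23b}.
Common ancestors: {c3a5, e23b}.
Among these, e23b is not an ancestor of any other common ancestor — it is the merge base.

e23b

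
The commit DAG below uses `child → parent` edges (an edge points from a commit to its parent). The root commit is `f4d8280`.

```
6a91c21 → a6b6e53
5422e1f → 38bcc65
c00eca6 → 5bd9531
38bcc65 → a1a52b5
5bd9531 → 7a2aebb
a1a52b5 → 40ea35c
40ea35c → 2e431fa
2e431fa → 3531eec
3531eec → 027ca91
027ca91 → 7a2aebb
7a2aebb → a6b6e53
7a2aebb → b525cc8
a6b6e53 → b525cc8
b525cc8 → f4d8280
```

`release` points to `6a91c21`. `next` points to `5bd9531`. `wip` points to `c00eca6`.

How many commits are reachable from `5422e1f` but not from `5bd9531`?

Reachable from 5422e1f: {027ca91, 2e431fa, 3531eec, 38bcc65, 40ea35c, 5422e1f, 7a2aebb, a1a52b5, a6b6e53, b525cc8, f4d8280}.
Reachable from 5bd9531: {5bd9531, 7a2aebb, a6b6e53, b525cc8, f4d8280}.
In 5422e1f's history but not 5bd9531's: {027ca91, 2e431fa, 3531eec, 38bcc65, 40ea35c, 5422e1f, a1a52b5} — 7 commits.

7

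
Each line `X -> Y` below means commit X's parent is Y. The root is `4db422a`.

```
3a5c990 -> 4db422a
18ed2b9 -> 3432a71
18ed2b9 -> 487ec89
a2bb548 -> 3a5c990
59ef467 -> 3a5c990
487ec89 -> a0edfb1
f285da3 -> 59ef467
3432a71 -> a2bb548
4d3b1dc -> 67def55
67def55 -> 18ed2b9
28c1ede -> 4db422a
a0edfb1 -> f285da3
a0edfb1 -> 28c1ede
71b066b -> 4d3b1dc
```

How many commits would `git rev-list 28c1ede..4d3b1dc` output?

10

Reachable from 4d3b1dc: {18ed2b9, 28c1ede, 3432a71, 3a5c990, 487ec89, 4d3b1dc, 4db422a, 59ef467, 67def55, a0edfb1, a2bb548, f285da3}.
Reachable from 28c1ede: {28c1ede, 4db422a}.
In 4d3b1dc's history but not 28c1ede's: {18ed2b9, 3432a71, 3a5c990, 487ec89, 4d3b1dc, 59ef467, 67def55, a0edfb1, a2bb548, f285da3} — 10 commits.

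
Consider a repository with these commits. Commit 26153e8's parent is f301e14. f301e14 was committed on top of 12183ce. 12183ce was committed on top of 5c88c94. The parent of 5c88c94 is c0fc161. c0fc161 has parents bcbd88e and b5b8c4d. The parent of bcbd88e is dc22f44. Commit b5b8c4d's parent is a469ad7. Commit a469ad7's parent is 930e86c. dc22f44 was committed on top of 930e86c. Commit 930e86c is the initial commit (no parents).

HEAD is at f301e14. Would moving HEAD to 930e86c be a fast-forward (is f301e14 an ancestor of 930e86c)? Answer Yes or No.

No

A fast-forward from f301e14 to 930e86c is possible iff f301e14 is an ancestor of 930e86c.
Ancestors of 930e86c: {930e86c}.
f301e14 is not among them, so fast-forward is not possible.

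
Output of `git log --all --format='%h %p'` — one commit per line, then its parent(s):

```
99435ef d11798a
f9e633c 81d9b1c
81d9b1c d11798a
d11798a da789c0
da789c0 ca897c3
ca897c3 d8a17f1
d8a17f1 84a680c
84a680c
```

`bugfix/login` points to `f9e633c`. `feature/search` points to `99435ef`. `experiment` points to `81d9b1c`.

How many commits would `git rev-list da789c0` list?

4

Walking parent pointers from da789c0: reachable set = {84a680c, ca897c3, d8a17f1, da789c0}.
That is 4 commits.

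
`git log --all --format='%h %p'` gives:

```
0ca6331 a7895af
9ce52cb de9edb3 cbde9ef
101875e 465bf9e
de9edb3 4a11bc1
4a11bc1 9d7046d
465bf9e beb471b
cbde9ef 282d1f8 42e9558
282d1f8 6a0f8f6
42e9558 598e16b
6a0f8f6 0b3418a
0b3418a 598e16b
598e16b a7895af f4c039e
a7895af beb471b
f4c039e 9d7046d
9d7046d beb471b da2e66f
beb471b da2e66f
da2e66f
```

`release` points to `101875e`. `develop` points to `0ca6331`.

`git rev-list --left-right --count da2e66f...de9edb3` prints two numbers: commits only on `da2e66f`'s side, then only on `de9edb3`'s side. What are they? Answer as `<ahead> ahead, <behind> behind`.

0 ahead, 4 behind

Reachable from da2e66f: {da2e66f}.
Reachable from de9edb3: {4a11bc1, 9d7046d, beb471b, da2e66f, de9edb3}.
Only in da2e66f's history (ahead): {} — 0.
Only in de9edb3's history (behind): {4a11bc1, 9d7046d, beb471b, de9edb3} — 4.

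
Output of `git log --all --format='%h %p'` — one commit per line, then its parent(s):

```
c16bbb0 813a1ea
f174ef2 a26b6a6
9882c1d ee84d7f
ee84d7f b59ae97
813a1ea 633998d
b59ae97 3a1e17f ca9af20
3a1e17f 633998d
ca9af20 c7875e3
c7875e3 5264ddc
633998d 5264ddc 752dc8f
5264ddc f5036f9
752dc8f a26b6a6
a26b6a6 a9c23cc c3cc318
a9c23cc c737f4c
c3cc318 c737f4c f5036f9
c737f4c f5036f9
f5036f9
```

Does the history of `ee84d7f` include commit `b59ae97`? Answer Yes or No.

Ancestors of ee84d7f (commits reachable by following parents): {3a1e17f, 5264ddc, 633998d, 752dc8f, a26b6a6, a9c23cc, b59ae97, c3cc318, c737f4c, c7875e3, ca9af20, ee84d7f, f5036f9}.
b59ae97 is in that set, so it is an ancestor of ee84d7f.

Yes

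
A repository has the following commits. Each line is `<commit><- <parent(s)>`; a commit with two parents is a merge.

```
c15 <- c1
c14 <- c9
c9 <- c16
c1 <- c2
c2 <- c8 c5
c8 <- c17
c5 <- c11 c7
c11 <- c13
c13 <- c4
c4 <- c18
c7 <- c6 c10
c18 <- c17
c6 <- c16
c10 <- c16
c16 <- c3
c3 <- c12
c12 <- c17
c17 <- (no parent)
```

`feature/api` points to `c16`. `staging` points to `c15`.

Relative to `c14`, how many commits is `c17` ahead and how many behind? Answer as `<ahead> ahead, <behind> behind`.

0 ahead, 5 behind

Reachable from c17: {c17}.
Reachable from c14: {c12, c14, c16, c17, c3, c9}.
Only in c17's history (ahead): {} — 0.
Only in c14's history (behind): {c12, c14, c16, c3, c9} — 5.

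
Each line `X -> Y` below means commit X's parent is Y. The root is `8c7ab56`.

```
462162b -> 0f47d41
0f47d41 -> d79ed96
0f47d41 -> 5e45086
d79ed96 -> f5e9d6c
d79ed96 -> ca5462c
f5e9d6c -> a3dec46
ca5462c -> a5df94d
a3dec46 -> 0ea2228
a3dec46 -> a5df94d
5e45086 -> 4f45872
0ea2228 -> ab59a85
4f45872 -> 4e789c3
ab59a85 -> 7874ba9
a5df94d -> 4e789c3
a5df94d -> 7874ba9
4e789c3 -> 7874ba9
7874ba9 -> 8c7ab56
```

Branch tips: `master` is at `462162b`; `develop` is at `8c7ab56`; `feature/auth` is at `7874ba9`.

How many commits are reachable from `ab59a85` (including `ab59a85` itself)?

3

Walking parent pointers from ab59a85: reachable set = {7874ba9, 8c7ab56, ab59a85}.
That is 3 commits.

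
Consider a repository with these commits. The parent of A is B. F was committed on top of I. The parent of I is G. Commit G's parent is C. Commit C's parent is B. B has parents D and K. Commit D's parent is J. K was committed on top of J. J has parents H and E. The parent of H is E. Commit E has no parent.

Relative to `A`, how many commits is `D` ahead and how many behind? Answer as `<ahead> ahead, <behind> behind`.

Reachable from D: {D, E, H, J}.
Reachable from A: {A, B, D, E, H, J, K}.
Only in D's history (ahead): {} — 0.
Only in A's history (behind): {A, B, K} — 3.

0 ahead, 3 behind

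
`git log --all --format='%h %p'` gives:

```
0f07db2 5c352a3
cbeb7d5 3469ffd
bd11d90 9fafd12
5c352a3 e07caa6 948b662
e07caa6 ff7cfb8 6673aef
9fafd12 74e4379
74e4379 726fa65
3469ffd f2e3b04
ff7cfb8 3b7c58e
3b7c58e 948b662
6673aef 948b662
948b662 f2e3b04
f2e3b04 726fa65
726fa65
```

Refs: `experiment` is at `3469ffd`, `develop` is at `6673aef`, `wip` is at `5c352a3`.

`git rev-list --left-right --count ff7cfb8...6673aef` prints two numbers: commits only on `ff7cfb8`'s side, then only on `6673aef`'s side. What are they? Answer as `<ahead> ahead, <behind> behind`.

Reachable from ff7cfb8: {3b7c58e, 726fa65, 948b662, f2e3b04, ff7cfb8}.
Reachable from 6673aef: {6673aef, 726fa65, 948b662, f2e3b04}.
Only in ff7cfb8's history (ahead): {3b7c58e, ff7cfb8} — 2.
Only in 6673aef's history (behind): {6673aef} — 1.

2 ahead, 1 behind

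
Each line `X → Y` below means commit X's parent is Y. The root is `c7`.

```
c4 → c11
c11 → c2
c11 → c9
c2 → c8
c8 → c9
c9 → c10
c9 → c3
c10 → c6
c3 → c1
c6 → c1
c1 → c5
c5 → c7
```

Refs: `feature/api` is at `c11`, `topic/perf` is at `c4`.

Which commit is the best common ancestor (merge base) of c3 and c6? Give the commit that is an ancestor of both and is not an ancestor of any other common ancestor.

Ancestors of c3: {c1, c3, c5, c7}.
Ancestors of c6: {c1, c5, c6, c7}.
Common ancestors: {c1, c5, c7}.
Among these, c1 is not an ancestor of any other common ancestor — it is the merge base.

c1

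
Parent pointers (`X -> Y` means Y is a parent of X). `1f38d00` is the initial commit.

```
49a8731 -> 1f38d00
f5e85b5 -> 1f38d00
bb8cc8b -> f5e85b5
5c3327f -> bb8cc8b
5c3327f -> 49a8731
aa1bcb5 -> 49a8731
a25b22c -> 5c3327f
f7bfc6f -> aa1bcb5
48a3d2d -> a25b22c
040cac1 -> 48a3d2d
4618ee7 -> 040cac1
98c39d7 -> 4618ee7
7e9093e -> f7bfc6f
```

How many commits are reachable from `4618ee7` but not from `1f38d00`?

8

Reachable from 4618ee7: {040cac1, 1f38d00, 4618ee7, 48a3d2d, 49a8731, 5c3327f, a25b22c, bb8cc8b, f5e85b5}.
Reachable from 1f38d00: {1f38d00}.
In 4618ee7's history but not 1f38d00's: {040cac1, 4618ee7, 48a3d2d, 49a8731, 5c3327f, a25b22c, bb8cc8b, f5e85b5} — 8 commits.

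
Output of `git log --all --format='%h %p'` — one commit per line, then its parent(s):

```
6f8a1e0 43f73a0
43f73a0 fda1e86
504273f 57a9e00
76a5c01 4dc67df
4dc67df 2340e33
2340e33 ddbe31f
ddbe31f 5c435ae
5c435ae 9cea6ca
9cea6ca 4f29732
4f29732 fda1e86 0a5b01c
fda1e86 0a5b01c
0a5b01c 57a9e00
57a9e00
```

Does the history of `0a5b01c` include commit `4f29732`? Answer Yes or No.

No

Ancestors of 0a5b01c: {0a5b01c, 57a9e00}.
4f29732 is not in that set, so it is not an ancestor of 0a5b01c.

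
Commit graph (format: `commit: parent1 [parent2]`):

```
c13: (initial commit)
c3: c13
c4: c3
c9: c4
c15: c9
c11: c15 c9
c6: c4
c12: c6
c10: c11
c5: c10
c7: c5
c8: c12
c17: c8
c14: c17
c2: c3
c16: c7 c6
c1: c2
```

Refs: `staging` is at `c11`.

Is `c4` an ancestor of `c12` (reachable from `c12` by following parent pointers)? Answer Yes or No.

Ancestors of c12 (commits reachable by following parents): {c12, c13, c3, c4, c6}.
c4 is in that set, so it is an ancestor of c12.

Yes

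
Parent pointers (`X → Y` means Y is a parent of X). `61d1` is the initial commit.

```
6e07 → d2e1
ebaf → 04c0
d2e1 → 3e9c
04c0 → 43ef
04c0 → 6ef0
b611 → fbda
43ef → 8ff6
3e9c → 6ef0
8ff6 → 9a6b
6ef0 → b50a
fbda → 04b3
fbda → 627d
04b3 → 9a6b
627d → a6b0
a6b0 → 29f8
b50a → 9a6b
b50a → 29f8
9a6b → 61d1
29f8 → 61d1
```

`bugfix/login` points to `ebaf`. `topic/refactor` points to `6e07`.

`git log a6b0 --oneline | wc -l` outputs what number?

Walking parent pointers from a6b0: reachable set = {29f8, 61d1, a6b0}.
That is 3 commits.

3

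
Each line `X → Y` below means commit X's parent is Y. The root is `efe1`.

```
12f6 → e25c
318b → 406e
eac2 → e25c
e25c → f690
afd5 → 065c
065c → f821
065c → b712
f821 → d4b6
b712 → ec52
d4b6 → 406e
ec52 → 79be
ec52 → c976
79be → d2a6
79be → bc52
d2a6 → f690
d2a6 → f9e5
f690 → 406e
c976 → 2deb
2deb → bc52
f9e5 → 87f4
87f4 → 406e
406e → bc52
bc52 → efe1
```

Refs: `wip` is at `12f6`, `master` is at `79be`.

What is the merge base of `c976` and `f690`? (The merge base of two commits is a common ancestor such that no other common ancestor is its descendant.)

bc52

Ancestors of c976: {2deb, bc52, c976, efe1}.
Ancestors of f690: {406e, bc52, efe1, f690}.
Common ancestors: {bc52, efe1}.
Among these, bc52 is not an ancestor of any other common ancestor — it is the merge base.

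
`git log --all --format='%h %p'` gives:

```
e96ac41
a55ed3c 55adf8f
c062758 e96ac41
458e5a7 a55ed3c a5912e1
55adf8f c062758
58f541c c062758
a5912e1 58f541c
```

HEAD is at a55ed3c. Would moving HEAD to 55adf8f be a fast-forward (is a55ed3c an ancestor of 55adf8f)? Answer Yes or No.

No

A fast-forward from a55ed3c to 55adf8f is possible iff a55ed3c is an ancestor of 55adf8f.
Ancestors of 55adf8f: {55adf8f, c062758, e96ac41}.
a55ed3c is not among them, so fast-forward is not possible.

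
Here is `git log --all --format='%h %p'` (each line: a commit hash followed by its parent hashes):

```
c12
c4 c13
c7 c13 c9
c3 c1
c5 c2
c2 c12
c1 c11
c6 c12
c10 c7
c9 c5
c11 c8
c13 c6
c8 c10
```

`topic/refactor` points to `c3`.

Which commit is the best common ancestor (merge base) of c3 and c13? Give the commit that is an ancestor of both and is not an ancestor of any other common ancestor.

Ancestors of c3: {c1, c10, c11, c12, c13, c2, c3, c5, c6, c7, c8, c9}.
Ancestors of c13: {c12, c13, c6}.
Common ancestors: {c12, c13, c6}.
Among these, c13 is not an ancestor of any other common ancestor — it is the merge base.

c13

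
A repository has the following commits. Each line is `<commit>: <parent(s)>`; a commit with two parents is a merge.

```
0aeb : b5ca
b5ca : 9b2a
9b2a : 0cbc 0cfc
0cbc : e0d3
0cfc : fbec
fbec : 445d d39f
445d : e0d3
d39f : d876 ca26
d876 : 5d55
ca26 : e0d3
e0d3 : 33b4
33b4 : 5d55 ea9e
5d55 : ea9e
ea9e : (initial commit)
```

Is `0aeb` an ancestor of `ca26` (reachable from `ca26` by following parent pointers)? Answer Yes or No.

Ancestors of ca26: {33b4, 5d55, ca26, e0d3, ea9e}.
0aeb is not in that set, so it is not an ancestor of ca26.

No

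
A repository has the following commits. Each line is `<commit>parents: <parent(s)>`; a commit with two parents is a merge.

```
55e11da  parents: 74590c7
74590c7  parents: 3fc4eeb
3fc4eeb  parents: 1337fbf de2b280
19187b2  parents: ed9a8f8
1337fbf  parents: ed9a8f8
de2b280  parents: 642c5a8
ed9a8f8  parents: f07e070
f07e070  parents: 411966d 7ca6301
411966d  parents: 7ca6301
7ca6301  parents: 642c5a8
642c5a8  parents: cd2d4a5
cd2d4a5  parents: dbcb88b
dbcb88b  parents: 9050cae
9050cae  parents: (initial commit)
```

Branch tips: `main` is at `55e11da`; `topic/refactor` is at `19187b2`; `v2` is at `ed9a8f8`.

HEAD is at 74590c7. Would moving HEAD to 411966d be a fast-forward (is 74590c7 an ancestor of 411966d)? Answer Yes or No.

A fast-forward from 74590c7 to 411966d is possible iff 74590c7 is an ancestor of 411966d.
Ancestors of 411966d: {411966d, 642c5a8, 7ca6301, 9050cae, cd2d4a5, dbcb88b}.
74590c7 is not among them, so fast-forward is not possible.

No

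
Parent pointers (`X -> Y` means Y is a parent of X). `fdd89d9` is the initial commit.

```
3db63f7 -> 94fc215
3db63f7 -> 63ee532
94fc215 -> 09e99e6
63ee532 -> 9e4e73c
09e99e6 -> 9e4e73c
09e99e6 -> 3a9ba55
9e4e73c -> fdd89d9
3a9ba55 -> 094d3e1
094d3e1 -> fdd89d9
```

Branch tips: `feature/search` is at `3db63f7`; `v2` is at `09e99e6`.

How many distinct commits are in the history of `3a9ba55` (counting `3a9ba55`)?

Walking parent pointers from 3a9ba55: reachable set = {094d3e1, 3a9ba55, fdd89d9}.
That is 3 commits.

3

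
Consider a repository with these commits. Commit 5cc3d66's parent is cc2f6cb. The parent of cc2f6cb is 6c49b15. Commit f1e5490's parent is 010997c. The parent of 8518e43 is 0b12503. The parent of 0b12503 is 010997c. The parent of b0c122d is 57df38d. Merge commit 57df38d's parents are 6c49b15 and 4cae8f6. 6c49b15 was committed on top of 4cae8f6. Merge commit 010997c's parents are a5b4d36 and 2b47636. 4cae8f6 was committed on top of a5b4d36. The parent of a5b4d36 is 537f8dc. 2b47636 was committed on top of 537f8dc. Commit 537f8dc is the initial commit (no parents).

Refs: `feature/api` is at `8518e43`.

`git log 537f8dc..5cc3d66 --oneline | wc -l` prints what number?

5

Reachable from 5cc3d66: {4cae8f6, 537f8dc, 5cc3d66, 6c49b15, a5b4d36, cc2f6cb}.
Reachable from 537f8dc: {537f8dc}.
In 5cc3d66's history but not 537f8dc's: {4cae8f6, 5cc3d66, 6c49b15, a5b4d36, cc2f6cb} — 5 commits.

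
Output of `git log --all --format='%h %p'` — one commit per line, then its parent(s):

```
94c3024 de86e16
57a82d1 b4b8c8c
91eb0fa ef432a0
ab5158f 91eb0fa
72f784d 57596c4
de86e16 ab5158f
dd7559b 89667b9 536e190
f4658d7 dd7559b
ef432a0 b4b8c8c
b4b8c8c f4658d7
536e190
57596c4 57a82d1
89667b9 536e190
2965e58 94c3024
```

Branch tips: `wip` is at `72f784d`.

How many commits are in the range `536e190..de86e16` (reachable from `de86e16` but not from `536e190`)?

Reachable from de86e16: {536e190, 89667b9, 91eb0fa, ab5158f, b4b8c8c, dd7559b, de86e16, ef432a0, f4658d7}.
Reachable from 536e190: {536e190}.
In de86e16's history but not 536e190's: {89667b9, 91eb0fa, ab5158f, b4b8c8c, dd7559b, de86e16, ef432a0, f4658d7} — 8 commits.

8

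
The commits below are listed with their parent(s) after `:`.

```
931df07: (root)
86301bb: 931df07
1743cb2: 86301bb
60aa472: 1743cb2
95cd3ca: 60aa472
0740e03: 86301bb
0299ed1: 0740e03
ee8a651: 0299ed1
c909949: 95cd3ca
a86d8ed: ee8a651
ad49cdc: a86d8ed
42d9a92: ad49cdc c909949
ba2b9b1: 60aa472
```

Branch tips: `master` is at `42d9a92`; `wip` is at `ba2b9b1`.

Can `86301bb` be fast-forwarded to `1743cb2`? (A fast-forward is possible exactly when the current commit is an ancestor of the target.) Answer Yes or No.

A fast-forward from 86301bb to 1743cb2 is possible iff 86301bb is an ancestor of 1743cb2.
Ancestors of 1743cb2: {1743cb2, 86301bb, 931df07}.
86301bb is among them, so fast-forward is possible.

Yes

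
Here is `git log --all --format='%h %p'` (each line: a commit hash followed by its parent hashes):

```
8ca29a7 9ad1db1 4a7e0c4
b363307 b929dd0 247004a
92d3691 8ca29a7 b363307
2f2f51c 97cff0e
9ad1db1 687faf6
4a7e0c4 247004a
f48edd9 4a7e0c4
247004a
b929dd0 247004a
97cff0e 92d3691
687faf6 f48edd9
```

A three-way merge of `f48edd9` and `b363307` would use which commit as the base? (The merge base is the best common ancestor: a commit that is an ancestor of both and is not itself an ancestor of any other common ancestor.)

Ancestors of f48edd9: {247004a, 4a7e0c4, f48edd9}.
Ancestors of b363307: {247004a, b363307, b929dd0}.
Common ancestors: {247004a}.
The only common ancestor is 247004a, so it is the merge base.

247004a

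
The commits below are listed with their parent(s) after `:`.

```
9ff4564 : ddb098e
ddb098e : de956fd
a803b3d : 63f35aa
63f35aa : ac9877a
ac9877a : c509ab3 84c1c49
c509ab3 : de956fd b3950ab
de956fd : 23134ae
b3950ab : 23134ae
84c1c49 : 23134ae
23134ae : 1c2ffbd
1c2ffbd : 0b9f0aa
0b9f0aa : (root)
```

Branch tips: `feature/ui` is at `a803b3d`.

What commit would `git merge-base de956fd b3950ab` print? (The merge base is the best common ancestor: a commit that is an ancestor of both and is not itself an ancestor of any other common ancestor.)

23134ae

Ancestors of de956fd: {0b9f0aa, 1c2ffbd, 23134ae, de956fd}.
Ancestors of b3950ab: {0b9f0aa, 1c2ffbd, 23134ae, b3950ab}.
Common ancestors: {0b9f0aa, 1c2ffbd, 23134ae}.
Among these, 23134ae is not an ancestor of any other common ancestor — it is the merge base.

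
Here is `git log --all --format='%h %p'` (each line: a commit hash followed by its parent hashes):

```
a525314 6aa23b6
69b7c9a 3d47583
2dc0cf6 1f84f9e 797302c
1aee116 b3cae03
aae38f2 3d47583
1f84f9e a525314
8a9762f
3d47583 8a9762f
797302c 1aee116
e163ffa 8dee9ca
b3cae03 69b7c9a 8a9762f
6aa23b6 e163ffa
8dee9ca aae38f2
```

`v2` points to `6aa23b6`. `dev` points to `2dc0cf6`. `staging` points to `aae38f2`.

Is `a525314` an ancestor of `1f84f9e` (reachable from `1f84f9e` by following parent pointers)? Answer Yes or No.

Yes

Ancestors of 1f84f9e (commits reachable by following parents): {1f84f9e, 3d47583, 6aa23b6, 8a9762f, 8dee9ca, a525314, aae38f2, e163ffa}.
a525314 is in that set, so it is an ancestor of 1f84f9e.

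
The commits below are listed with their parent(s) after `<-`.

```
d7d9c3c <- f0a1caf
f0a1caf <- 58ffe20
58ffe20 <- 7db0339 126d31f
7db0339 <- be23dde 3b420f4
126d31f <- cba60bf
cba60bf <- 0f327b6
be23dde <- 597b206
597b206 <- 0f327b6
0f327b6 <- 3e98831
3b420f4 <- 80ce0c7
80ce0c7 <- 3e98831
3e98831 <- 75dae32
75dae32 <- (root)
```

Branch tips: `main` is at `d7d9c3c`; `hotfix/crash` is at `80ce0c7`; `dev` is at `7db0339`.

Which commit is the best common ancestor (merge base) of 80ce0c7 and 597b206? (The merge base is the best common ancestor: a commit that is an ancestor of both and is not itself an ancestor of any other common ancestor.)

3e98831

Ancestors of 80ce0c7: {3e98831, 75dae32, 80ce0c7}.
Ancestors of 597b206: {0f327b6, 3e98831, 597b206, 75dae32}.
Common ancestors: {3e98831, 75dae32}.
Among these, 3e98831 is not an ancestor of any other common ancestor — it is the merge base.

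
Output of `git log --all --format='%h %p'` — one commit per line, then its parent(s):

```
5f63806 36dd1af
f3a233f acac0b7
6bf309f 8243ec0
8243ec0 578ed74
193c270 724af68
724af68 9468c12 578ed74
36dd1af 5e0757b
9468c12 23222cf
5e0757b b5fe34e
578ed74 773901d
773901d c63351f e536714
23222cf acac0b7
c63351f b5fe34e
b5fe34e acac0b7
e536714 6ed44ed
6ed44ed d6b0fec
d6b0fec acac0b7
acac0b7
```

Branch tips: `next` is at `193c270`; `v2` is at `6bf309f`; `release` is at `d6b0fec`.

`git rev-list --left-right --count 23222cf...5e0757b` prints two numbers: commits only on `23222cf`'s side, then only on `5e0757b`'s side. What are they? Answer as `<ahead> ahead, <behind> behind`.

Reachable from 23222cf: {23222cf, acac0b7}.
Reachable from 5e0757b: {5e0757b, acac0b7, b5fe34e}.
Only in 23222cf's history (ahead): {23222cf} — 1.
Only in 5e0757b's history (behind): {5e0757b, b5fe34e} — 2.

1 ahead, 2 behind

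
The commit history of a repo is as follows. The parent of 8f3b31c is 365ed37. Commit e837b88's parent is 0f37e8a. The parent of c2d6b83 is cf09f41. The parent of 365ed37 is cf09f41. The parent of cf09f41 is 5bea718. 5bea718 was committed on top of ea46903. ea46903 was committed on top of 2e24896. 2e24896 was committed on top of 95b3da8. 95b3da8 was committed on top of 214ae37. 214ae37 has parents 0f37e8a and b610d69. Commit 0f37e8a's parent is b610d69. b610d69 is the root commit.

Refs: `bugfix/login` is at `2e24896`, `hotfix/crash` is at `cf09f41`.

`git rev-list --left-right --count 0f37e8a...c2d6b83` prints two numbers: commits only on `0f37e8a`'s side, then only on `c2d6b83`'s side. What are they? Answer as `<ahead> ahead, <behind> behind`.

0 ahead, 7 behind

Reachable from 0f37e8a: {0f37e8a, b610d69}.
Reachable from c2d6b83: {0f37e8a, 214ae37, 2e24896, 5bea718, 95b3da8, b610d69, c2d6b83, cf09f41, ea46903}.
Only in 0f37e8a's history (ahead): {} — 0.
Only in c2d6b83's history (behind): {214ae37, 2e24896, 5bea718, 95b3da8, c2d6b83, cf09f41, ea46903} — 7.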